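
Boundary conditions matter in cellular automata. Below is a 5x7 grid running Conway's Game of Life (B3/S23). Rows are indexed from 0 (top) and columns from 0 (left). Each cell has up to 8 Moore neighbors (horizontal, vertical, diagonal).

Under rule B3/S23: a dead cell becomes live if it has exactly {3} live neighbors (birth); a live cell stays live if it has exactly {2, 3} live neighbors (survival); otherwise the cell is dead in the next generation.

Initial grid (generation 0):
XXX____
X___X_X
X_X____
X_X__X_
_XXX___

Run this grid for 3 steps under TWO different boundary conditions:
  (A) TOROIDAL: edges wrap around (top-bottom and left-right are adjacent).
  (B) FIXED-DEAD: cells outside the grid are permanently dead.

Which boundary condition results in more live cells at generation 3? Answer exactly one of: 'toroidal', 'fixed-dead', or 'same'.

Answer: fixed-dead

Derivation:
Under TOROIDAL boundary, generation 3:
__X____
_______
_______
X_X____
_X_X___
Population = 5

Under FIXED-DEAD boundary, generation 3:
X_X____
X___X__
X____X_
X___X__
_XXX___
Population = 11

Comparison: toroidal=5, fixed-dead=11 -> fixed-dead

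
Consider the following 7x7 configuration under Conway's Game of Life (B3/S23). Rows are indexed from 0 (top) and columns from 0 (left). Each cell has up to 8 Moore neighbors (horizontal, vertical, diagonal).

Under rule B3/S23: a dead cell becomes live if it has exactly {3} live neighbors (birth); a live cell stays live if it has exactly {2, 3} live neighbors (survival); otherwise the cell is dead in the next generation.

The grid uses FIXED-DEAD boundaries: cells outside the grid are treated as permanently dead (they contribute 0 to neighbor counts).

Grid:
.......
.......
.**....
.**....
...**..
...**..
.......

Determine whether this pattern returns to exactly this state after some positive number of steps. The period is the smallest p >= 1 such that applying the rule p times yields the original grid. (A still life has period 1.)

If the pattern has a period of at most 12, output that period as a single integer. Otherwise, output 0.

Simulating and comparing each generation to the original:
Gen 0 (original, given above): 8 live cells
Gen 1: 6 live cells, differs from original
Gen 2: 8 live cells, MATCHES original -> period = 2

Answer: 2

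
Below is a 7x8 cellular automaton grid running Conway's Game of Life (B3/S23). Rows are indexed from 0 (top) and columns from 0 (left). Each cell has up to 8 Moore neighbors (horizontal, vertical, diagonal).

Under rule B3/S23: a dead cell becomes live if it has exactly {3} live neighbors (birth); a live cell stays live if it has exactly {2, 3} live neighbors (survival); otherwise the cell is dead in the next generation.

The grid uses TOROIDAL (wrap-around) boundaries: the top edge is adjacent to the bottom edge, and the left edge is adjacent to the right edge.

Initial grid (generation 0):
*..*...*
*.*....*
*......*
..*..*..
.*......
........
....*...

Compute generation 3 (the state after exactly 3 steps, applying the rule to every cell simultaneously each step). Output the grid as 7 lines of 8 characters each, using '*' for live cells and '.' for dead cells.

Simulating step by step:
Generation 0 (given above): 12 live cells
Generation 1: 10 live cells
**.*...*
......*.
*.....**
**......
........
........
........
Generation 2: 10 live cells
*......*
.*....*.
**....*.
**......
........
........
*.......
Generation 3: 11 live cells
(generation 3 grid is the final answer)

Answer: **.....*
.*....*.
..*.....
**.....*
........
........
*......*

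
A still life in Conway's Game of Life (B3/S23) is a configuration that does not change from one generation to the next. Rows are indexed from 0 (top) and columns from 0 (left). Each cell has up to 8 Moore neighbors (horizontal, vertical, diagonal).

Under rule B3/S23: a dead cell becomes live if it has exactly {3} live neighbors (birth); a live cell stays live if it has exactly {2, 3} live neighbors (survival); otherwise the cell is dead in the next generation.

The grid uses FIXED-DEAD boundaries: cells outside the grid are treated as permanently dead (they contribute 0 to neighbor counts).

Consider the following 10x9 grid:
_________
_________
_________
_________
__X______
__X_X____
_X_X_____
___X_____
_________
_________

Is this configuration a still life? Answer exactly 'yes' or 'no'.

Compute generation 1 and compare to generation 0 (given above):
Generation 1:
_________
_________
_________
_________
___X_____
_XX______
___XX____
__X______
_________
_________
Cell (4,2) differs: gen0=1 vs gen1=0 -> NOT a still life.

Answer: no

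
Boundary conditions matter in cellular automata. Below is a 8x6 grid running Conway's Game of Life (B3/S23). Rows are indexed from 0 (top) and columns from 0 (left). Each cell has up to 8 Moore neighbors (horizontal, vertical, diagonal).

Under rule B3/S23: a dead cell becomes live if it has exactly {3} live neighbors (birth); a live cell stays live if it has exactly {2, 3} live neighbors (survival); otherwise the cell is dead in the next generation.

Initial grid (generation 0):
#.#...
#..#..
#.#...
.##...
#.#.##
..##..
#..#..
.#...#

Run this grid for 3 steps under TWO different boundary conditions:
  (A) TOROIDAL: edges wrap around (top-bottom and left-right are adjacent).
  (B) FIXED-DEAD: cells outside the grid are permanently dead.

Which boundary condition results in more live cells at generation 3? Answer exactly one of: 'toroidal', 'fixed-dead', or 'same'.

Answer: same

Derivation:
Under TOROIDAL boundary, generation 3:
......
.....#
##.##.
......
#.####
..#..#
...#..
......
Population = 13

Under FIXED-DEAD boundary, generation 3:
.##...
#.#...
.#....
.##...
.#.#..
.#..#.
..##..
......
Population = 13

Comparison: toroidal=13, fixed-dead=13 -> same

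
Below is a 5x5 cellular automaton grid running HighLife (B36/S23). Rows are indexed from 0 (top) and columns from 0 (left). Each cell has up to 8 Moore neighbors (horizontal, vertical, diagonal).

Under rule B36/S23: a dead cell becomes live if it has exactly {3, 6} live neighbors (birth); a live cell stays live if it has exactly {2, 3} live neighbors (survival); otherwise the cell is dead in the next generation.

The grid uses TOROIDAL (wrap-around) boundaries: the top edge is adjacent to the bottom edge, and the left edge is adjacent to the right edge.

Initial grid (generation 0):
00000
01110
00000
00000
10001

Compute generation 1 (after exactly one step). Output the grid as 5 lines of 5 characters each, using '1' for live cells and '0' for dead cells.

Answer: 11111
00100
00100
00000
00000

Derivation:
Simulating step by step:
Generation 0 (given above): 5 live cells
Generation 1: 7 live cells
(generation 1 grid is the final answer)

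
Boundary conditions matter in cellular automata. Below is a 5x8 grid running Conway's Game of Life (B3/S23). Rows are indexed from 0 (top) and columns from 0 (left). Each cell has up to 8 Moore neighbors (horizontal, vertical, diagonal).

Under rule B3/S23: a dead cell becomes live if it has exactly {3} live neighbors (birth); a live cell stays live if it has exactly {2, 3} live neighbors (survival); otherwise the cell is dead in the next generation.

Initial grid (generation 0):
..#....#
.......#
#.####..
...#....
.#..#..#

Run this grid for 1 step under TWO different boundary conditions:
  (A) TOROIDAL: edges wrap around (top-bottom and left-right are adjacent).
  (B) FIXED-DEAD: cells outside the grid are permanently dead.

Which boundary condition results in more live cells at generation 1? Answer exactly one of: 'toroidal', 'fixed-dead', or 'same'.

Answer: toroidal

Derivation:
Under TOROIDAL boundary, generation 1:
......##
###.#.##
..###...
##...#..
#.##....
Population = 17

Under FIXED-DEAD boundary, generation 1:
........
.##.#.#.
..###...
.#...#..
........
Population = 9

Comparison: toroidal=17, fixed-dead=9 -> toroidal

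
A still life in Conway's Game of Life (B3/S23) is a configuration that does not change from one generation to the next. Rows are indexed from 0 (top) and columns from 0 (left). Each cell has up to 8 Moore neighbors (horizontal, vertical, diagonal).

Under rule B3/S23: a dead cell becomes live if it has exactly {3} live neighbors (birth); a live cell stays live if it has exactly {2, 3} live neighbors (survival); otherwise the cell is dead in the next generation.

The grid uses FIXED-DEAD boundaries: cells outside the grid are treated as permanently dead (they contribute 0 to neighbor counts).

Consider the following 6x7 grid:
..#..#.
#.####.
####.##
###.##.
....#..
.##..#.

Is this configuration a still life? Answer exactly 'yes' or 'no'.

Answer: no

Derivation:
Compute generation 1 and compare to generation 0 (given above):
Generation 1:
.##..#.
#......
......#
#.....#
#...#..
.......
Cell (0,1) differs: gen0=0 vs gen1=1 -> NOT a still life.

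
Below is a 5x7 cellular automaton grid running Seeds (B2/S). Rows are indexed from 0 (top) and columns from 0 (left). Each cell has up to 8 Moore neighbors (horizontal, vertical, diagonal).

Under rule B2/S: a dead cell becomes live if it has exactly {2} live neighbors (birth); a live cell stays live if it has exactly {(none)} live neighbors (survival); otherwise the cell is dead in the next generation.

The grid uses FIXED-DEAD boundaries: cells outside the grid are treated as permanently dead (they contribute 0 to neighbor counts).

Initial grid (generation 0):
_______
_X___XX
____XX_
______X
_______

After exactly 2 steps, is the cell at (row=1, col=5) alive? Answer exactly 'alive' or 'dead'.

Simulating step by step:
Generation 0 (given above): 6 live cells
Generation 1: 3 live cells
_____XX
_______
_______
____X__
_______
Generation 2: 2 live cells
_______
_____XX
_______
_______
_______

Cell (1,5) at generation 2: 1 -> alive

Answer: alive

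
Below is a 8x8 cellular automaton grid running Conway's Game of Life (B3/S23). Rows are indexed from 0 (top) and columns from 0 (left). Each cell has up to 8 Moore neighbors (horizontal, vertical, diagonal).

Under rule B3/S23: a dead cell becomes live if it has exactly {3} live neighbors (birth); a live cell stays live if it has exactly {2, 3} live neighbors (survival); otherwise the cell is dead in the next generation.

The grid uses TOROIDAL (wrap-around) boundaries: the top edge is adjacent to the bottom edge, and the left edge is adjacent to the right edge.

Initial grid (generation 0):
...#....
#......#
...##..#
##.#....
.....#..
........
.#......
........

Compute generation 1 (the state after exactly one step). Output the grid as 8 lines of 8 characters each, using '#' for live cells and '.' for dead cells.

Answer: ........
#..##..#
.####..#
#.##....
........
........
........
........

Derivation:
Simulating step by step:
Generation 0 (given above): 11 live cells
Generation 1: 12 live cells
(generation 1 grid is the final answer)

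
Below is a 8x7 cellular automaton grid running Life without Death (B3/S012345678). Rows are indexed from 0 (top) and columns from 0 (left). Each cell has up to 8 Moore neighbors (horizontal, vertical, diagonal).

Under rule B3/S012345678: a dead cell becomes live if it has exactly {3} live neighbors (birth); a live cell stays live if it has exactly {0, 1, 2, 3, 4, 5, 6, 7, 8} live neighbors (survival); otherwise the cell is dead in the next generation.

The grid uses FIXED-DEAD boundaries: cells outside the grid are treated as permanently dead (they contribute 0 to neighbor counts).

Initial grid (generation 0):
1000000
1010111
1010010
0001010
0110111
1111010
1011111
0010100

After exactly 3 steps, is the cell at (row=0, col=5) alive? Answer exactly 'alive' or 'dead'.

Answer: alive

Derivation:
Simulating step by step:
Generation 0 (given above): 29 live cells
Generation 1: 34 live cells
1100010
1011111
1010010
0001010
1110111
1111010
1011111
0110100
Generation 2: 38 live cells
1111011
1011111
1010010
1001010
1110111
1111010
1011111
0110100
Generation 3: 38 live cells
1111011
1011111
1010010
1001010
1110111
1111010
1011111
0110100

Cell (0,5) at generation 3: 1 -> alive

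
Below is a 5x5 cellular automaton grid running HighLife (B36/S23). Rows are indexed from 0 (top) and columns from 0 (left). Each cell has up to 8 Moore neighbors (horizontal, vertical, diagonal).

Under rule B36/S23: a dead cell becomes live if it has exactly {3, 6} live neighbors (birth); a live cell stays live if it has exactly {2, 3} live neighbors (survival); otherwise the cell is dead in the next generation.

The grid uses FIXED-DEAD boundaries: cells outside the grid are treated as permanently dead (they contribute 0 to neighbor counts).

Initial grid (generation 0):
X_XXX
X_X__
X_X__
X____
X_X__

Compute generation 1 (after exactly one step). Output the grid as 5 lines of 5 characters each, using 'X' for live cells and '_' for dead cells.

Answer: __XX_
XXX__
X____
X____
_X___

Derivation:
Simulating step by step:
Generation 0 (given above): 11 live cells
Generation 1: 8 live cells
(generation 1 grid is the final answer)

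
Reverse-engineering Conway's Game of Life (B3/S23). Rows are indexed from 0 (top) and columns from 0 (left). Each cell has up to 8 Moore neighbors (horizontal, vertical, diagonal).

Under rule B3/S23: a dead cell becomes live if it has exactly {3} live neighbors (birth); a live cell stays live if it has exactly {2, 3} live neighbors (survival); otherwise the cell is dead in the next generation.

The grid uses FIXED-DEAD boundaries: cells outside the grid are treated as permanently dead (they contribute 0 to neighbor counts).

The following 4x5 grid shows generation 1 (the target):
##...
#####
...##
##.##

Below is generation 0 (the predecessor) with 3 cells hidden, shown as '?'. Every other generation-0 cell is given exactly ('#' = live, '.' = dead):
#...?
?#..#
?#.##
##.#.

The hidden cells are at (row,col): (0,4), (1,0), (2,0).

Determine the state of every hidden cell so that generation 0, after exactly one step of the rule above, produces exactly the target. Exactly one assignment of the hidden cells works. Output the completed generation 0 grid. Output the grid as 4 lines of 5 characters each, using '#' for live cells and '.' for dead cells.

Hidden generation-0 cells (in order): (0,4), (1,0), (2,0).
A hidden cell only influences target cells in its own 3x3 neighborhood. Try each of the 2^3 = 8 assignments, step the completed generation 0 forward once under B3/S23, and compare with the target:
  (0,4)=. (1,0)=. (2,0)=. -> step gives (0,0)='.' but target has '#' -> reject
  (0,4)=. (1,0)=. (2,0)=# -> step gives (0,0)='.' but target has '#' -> reject
  (0,4)=. (1,0)=# (2,0)=. -> step reproduces the target at every cell -> ACCEPT
  (0,4)=. (1,0)=# (2,0)=# -> step gives (1,0)='.' but target has '#' -> reject
  (0,4)=# (1,0)=. (2,0)=. -> step gives (0,0)='.' but target has '#' -> reject
  (0,4)=# (1,0)=. (2,0)=# -> step gives (0,0)='.' but target has '#' -> reject
  (0,4)=# (1,0)=# (2,0)=. -> step gives (1,3)='.' but target has '#' -> reject
  (0,4)=# (1,0)=# (2,0)=# -> step gives (1,0)='.' but target has '#' -> reject
Unique solution: (0,4)=dead, (1,0)=live, (2,0)=dead.
Check: live-neighbor counts of every cell in the completed generation 0:
23111
33332
54533
22423
Applying B3/S23 to generation 0 with these counts gives:
##...
#####
...##
##.##
which matches the target exactly.

Answer: #....
##..#
.#.##
##.#.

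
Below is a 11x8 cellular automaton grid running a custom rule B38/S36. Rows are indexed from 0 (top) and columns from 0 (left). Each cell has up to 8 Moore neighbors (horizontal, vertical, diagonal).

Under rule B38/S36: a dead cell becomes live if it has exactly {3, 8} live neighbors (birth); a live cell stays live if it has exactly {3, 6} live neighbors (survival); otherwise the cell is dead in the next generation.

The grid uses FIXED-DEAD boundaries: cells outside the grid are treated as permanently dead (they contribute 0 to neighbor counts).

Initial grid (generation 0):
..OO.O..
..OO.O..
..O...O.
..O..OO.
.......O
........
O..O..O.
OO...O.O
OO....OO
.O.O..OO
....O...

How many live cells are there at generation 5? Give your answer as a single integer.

Simulating step by step:
Generation 0 (given above): 28 live cells
Generation 1: 20 live cells
..OO....
.O....O.
.OO.O.O.
......OO
......O.
........
.O......
..O....O
.....O..
O.O..OOO
........
Generation 2: 10 live cells
........
.O...O..
......O.
......OO
.......O
........
........
........
.O.....O
......O.
......O.
Generation 3: 7 live cells
........
........
.....OOO
......OO
......O.
........
........
........
........
.......O
........
Generation 4: 3 live cells
........
......O.
.......O
........
.......O
........
........
........
........
........
........
Generation 5: 0 live cells
........
........
........
........
........
........
........
........
........
........
........
Population at generation 5: 0

Answer: 0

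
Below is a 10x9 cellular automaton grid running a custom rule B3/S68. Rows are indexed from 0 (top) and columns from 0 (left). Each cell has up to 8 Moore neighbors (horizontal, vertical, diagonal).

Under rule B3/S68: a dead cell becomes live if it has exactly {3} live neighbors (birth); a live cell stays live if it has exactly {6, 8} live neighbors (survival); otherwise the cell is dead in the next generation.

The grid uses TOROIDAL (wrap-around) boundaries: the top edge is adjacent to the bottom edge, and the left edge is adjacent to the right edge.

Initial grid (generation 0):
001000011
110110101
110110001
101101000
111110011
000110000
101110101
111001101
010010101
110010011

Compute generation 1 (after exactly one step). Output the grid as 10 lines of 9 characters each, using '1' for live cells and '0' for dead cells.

Simulating step by step:
Generation 0 (given above): 48 live cells
Generation 1: 20 live cells
(generation 1 grid is the final answer)

Answer: 000011101
100001000
100000010
101100010
000101000
000000000
000000000
100000000
000100000
001101100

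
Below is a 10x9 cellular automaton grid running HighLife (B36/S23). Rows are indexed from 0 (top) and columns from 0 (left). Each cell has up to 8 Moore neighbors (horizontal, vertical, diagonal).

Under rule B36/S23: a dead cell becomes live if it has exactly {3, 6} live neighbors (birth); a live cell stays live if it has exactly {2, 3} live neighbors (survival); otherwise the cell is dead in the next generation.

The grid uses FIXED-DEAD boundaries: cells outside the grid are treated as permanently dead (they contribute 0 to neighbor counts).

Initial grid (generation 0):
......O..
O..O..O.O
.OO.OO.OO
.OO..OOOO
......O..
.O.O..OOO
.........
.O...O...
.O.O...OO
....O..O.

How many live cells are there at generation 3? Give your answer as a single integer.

Answer: 21

Derivation:
Simulating step by step:
Generation 0 (given above): 31 live cells
Generation 1: 29 live cells
.......O.
.OOOO.O.O
O...O.O..
.OOOO...O
.O.......
......OO.
..O...OO.
..O......
..O.O.OOO
.......OO
Generation 2: 32 live cells
..OO...O.
.OOOO.O..
O.O......
OOOOOO...
.O.O...O.
......OO.
......OO.
.OO..O..O
...O..O.O
......O.O
Generation 3: 21 live cells
.O..O....
....O....
O........
O...O....
OO.O.O.O.
........O
.....O..O
..O..O..O
..O..OO.O
.........
Population at generation 3: 21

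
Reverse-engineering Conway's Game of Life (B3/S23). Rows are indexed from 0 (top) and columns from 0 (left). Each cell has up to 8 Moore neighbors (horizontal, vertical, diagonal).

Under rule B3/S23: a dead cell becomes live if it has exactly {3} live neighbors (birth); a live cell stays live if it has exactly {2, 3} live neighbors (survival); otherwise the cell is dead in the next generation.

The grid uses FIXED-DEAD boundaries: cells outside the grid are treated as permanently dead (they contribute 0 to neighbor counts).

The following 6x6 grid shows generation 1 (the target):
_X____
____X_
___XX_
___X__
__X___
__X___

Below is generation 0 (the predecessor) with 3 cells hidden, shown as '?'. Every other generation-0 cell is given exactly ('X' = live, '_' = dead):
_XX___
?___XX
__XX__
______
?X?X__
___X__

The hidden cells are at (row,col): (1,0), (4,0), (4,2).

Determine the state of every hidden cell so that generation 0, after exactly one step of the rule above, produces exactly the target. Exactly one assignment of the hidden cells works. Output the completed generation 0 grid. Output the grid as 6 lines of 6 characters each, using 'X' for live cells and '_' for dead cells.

Answer: _XX___
X___XX
__XX__
______
_X_X__
___X__

Derivation:
Hidden generation-0 cells (in order): (1,0), (4,0), (4,2).
A hidden cell only influences target cells in its own 3x3 neighborhood. Try each of the 2^3 = 8 assignments, step the completed generation 0 forward once under B3/S23, and compare with the target:
  (1,0)=_ (4,0)=_ (4,2)=_ -> step gives (0,1)='_' but target has 'X' -> reject
  (1,0)=_ (4,0)=_ (4,2)=X -> step gives (0,1)='_' but target has 'X' -> reject
  (1,0)=_ (4,0)=X (4,2)=_ -> step gives (0,1)='_' but target has 'X' -> reject
  (1,0)=_ (4,0)=X (4,2)=X -> step gives (0,1)='_' but target has 'X' -> reject
  (1,0)=X (4,0)=_ (4,2)=_ -> step reproduces the target at every cell -> ACCEPT
  (1,0)=X (4,0)=_ (4,2)=X -> step gives (3,1)='X' but target has '_' -> reject
  (1,0)=X (4,0)=X (4,2)=_ -> step gives (3,1)='X' but target has '_' -> reject
  (1,0)=X (4,0)=X (4,2)=X -> step gives (3,3)='_' but target has 'X' -> reject
Unique solution: (1,0)=live, (4,0)=dead, (4,2)=dead.
Check: live-neighbor counts of every cell in the completed generation 0:
221222
144421
121232
124320
103120
113120
Applying B3/S23 to generation 0 with these counts gives:
_X____
____X_
___XX_
___X__
__X___
__X___
which matches the target exactly.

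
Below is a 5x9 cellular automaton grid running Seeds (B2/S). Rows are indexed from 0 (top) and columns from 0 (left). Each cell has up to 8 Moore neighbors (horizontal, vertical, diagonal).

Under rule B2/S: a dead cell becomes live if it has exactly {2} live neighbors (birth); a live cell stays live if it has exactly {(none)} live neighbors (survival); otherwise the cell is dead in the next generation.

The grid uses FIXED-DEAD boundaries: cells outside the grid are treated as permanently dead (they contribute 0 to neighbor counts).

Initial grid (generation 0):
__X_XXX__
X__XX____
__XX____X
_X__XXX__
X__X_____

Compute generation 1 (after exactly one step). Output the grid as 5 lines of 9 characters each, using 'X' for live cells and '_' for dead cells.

Simulating step by step:
Generation 0 (given above): 16 live cells
Generation 1: 11 live cells
(generation 1 grid is the final answer)

Answer: _X_______
______XX_
X_____XX_
X______X_
_XX___X__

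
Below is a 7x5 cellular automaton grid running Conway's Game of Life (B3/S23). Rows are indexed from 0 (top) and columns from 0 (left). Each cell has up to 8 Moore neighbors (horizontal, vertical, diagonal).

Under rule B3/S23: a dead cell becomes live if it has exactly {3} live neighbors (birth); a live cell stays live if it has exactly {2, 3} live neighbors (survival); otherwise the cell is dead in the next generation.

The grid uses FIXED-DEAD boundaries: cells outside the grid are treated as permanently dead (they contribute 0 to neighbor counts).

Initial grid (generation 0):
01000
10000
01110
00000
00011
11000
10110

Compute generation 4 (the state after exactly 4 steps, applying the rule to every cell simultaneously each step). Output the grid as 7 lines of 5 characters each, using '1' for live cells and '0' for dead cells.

Simulating step by step:
Generation 0 (given above): 12 live cells
Generation 1: 9 live cells
00000
10000
01100
00001
00000
11001
10100
Generation 2: 5 live cells
00000
01000
01000
00000
00000
11000
10000
Generation 3: 4 live cells
00000
00000
00000
00000
00000
11000
11000
Generation 4: 4 live cells
(generation 4 grid is the final answer)

Answer: 00000
00000
00000
00000
00000
11000
11000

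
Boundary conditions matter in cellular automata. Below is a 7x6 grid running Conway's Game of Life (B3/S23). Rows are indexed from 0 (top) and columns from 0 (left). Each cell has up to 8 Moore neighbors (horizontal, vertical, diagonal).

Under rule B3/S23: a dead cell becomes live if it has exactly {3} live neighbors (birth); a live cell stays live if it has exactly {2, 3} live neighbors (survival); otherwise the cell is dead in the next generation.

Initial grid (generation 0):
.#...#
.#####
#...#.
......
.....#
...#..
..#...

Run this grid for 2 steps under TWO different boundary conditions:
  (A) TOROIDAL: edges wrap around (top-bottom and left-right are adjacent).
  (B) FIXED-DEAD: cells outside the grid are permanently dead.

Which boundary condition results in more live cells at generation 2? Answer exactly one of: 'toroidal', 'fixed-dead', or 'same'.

Under TOROIDAL boundary, generation 2:
##.#..
...###
#...##
##...#
......
......
......
Population = 12

Under FIXED-DEAD boundary, generation 2:
##.#..
#....#
#...##
......
......
......
......
Population = 8

Comparison: toroidal=12, fixed-dead=8 -> toroidal

Answer: toroidal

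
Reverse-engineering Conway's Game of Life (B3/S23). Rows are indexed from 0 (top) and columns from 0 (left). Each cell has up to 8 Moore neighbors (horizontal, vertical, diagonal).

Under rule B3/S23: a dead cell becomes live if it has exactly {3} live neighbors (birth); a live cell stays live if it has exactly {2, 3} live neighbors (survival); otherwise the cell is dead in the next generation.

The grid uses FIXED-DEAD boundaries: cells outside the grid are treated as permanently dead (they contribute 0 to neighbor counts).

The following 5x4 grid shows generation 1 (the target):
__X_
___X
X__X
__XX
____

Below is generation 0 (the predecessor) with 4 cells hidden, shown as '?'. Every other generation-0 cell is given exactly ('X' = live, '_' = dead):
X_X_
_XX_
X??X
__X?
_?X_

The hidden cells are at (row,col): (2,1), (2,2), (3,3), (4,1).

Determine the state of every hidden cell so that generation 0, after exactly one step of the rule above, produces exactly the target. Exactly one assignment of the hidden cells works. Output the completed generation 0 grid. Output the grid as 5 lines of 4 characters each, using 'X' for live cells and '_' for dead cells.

Hidden generation-0 cells (in order): (2,1), (2,2), (3,3), (4,1).
A hidden cell only influences target cells in its own 3x3 neighborhood. Try each of the 2^4 = 16 assignments, step the completed generation 0 forward once under B3/S23, and compare with the target:
  (2,1)=_ (2,2)=_ (3,3)=_ (4,1)=_ -> step gives (1,0)='X' but target has '_' -> reject
  (2,1)=_ (2,2)=_ (3,3)=_ (4,1)=X -> step gives (1,0)='X' but target has '_' -> reject
  (2,1)=_ (2,2)=_ (3,3)=X (4,1)=_ -> step gives (1,0)='X' but target has '_' -> reject
  (2,1)=_ (2,2)=_ (3,3)=X (4,1)=X -> step gives (1,0)='X' but target has '_' -> reject
  (2,1)=_ (2,2)=X (3,3)=_ (4,1)=_ -> step gives (1,0)='X' but target has '_' -> reject
  (2,1)=_ (2,2)=X (3,3)=_ (4,1)=X -> step gives (1,0)='X' but target has '_' -> reject
  (2,1)=_ (2,2)=X (3,3)=X (4,1)=_ -> step gives (1,0)='X' but target has '_' -> reject
  (2,1)=_ (2,2)=X (3,3)=X (4,1)=X -> step gives (1,0)='X' but target has '_' -> reject
  (2,1)=X (2,2)=_ (3,3)=_ (4,1)=_ -> step reproduces the target at every cell -> ACCEPT
  (2,1)=X (2,2)=_ (3,3)=_ (4,1)=X -> step gives (3,0)='X' but target has '_' -> reject
  (2,1)=X (2,2)=_ (3,3)=X (4,1)=_ -> step gives (3,2)='_' but target has 'X' -> reject
  (2,1)=X (2,2)=_ (3,3)=X (4,1)=X -> step gives (3,0)='X' but target has '_' -> reject
  (2,1)=X (2,2)=X (3,3)=_ (4,1)=_ -> step gives (1,3)='_' but target has 'X' -> reject
  (2,1)=X (2,2)=X (3,3)=_ (4,1)=X -> step gives (1,3)='_' but target has 'X' -> reject
  (2,1)=X (2,2)=X (3,3)=X (4,1)=_ -> step gives (1,3)='_' but target has 'X' -> reject
  (2,1)=X (2,2)=X (3,3)=X (4,1)=X -> step gives (1,3)='_' but target has 'X' -> reject
Unique solution: (2,1)=live, (2,2)=dead, (3,3)=dead, (4,1)=dead.
Check: live-neighbor counts of every cell in the completed generation 0:
1422
4543
2452
2433
0212
Applying B3/S23 to generation 0 with these counts gives:
__X_
___X
X__X
__XX
____
which matches the target exactly.

Answer: X_X_
_XX_
XX_X
__X_
__X_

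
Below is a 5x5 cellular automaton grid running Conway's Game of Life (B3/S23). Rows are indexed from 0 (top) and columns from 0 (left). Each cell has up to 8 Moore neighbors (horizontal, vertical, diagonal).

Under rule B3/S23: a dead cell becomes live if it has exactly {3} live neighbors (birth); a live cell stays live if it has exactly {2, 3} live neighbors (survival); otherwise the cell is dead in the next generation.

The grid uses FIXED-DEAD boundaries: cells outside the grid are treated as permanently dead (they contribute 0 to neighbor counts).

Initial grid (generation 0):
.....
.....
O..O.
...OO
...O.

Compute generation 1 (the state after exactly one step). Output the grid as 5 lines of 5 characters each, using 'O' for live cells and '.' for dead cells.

Answer: .....
.....
...OO
..OOO
...OO

Derivation:
Simulating step by step:
Generation 0 (given above): 5 live cells
Generation 1: 7 live cells
(generation 1 grid is the final answer)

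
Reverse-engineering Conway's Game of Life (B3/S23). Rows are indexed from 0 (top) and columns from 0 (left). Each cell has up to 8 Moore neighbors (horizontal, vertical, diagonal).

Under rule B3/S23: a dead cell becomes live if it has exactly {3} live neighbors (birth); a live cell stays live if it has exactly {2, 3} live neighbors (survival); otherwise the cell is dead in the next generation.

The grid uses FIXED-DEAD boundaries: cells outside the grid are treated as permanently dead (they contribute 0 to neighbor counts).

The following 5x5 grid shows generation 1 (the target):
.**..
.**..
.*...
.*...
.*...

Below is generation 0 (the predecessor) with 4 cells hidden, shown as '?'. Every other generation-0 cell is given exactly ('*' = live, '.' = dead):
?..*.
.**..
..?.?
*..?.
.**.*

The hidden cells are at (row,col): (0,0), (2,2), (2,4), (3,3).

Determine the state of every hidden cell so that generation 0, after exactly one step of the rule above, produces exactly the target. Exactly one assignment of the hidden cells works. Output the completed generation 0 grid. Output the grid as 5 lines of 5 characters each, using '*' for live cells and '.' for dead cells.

Hidden generation-0 cells (in order): (0,0), (2,2), (2,4), (3,3).
A hidden cell only influences target cells in its own 3x3 neighborhood. Try each of the 2^4 = 16 assignments, step the completed generation 0 forward once under B3/S23, and compare with the target:
  (0,0)=. (2,2)=. (2,4)=. (3,3)=. -> step gives (0,1)='.' but target has '*' -> reject
  (0,0)=. (2,2)=. (2,4)=. (3,3)=* -> step gives (0,1)='.' but target has '*' -> reject
  (0,0)=. (2,2)=. (2,4)=* (3,3)=. -> step gives (0,1)='.' but target has '*' -> reject
  (0,0)=. (2,2)=. (2,4)=* (3,3)=* -> step gives (0,1)='.' but target has '*' -> reject
  (0,0)=. (2,2)=* (2,4)=. (3,3)=. -> step gives (0,1)='.' but target has '*' -> reject
  (0,0)=. (2,2)=* (2,4)=. (3,3)=* -> step gives (0,1)='.' but target has '*' -> reject
  (0,0)=. (2,2)=* (2,4)=* (3,3)=. -> step gives (0,1)='.' but target has '*' -> reject
  (0,0)=. (2,2)=* (2,4)=* (3,3)=* -> step gives (0,1)='.' but target has '*' -> reject
  (0,0)=* (2,2)=. (2,4)=. (3,3)=. -> step reproduces the target at every cell -> ACCEPT
  (0,0)=* (2,2)=. (2,4)=. (3,3)=* -> step gives (2,2)='*' but target has '.' -> reject
  (0,0)=* (2,2)=. (2,4)=* (3,3)=. -> step gives (1,3)='*' but target has '.' -> reject
  (0,0)=* (2,2)=. (2,4)=* (3,3)=* -> step gives (1,3)='*' but target has '.' -> reject
  (0,0)=* (2,2)=* (2,4)=. (3,3)=. -> step gives (1,3)='*' but target has '.' -> reject
  (0,0)=* (2,2)=* (2,4)=. (3,3)=* -> step gives (1,3)='*' but target has '.' -> reject
  (0,0)=* (2,2)=* (2,4)=* (3,3)=. -> step gives (2,1)='.' but target has '*' -> reject
  (0,0)=* (2,2)=* (2,4)=* (3,3)=* -> step gives (2,1)='.' but target has '*' -> reject
Unique solution: (0,0)=live, (2,2)=dead, (2,4)=dead, (3,3)=dead.
Check: live-neighbor counts of every cell in the completed generation 0:
13311
22221
23210
13221
22120
Applying B3/S23 to generation 0 with these counts gives:
.**..
.**..
.*...
.*...
.*...
which matches the target exactly.

Answer: *..*.
.**..
.....
*....
.**.*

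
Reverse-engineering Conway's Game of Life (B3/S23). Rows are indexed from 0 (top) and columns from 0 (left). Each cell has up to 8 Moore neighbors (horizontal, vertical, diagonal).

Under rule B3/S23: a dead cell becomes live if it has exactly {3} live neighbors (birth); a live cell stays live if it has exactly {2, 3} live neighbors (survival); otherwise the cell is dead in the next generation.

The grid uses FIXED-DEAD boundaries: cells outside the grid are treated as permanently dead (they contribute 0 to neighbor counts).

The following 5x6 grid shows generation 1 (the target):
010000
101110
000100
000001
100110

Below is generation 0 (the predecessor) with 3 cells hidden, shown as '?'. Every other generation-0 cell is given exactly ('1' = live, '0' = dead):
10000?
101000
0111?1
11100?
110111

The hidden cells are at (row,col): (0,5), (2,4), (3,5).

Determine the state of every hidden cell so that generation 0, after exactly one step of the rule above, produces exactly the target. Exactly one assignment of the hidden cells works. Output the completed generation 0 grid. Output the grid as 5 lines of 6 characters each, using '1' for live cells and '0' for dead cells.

Hidden generation-0 cells (in order): (0,5), (2,4), (3,5).
A hidden cell only influences target cells in its own 3x3 neighborhood. Try each of the 2^3 = 8 assignments, step the completed generation 0 forward once under B3/S23, and compare with the target:
  (0,5)=0 (2,4)=0 (3,5)=0 -> step gives (1,4)='0' but target has '1' -> reject
  (0,5)=0 (2,4)=0 (3,5)=1 -> step gives (1,4)='0' but target has '1' -> reject
  (0,5)=0 (2,4)=1 (3,5)=0 -> step gives (1,3)='0' but target has '1' -> reject
  (0,5)=0 (2,4)=1 (3,5)=1 -> step gives (1,3)='0' but target has '1' -> reject
  (0,5)=1 (2,4)=0 (3,5)=0 -> step reproduces the target at every cell -> ACCEPT
  (0,5)=1 (2,4)=0 (3,5)=1 -> step gives (2,4)='1' but target has '0' -> reject
  (0,5)=1 (2,4)=1 (3,5)=0 -> step gives (1,3)='0' but target has '1' -> reject
  (0,5)=1 (2,4)=1 (3,5)=1 -> step gives (1,3)='0' but target has '1' -> reject
Unique solution: (0,5)=live, (2,4)=dead, (3,5)=dead.
Check: live-neighbor counts of every cell in the completed generation 0:
131110
253332
465320
466553
344221
Applying B3/S23 to generation 0 with these counts gives:
010000
101110
000100
000001
100110
which matches the target exactly.

Answer: 100001
101000
011101
111000
110111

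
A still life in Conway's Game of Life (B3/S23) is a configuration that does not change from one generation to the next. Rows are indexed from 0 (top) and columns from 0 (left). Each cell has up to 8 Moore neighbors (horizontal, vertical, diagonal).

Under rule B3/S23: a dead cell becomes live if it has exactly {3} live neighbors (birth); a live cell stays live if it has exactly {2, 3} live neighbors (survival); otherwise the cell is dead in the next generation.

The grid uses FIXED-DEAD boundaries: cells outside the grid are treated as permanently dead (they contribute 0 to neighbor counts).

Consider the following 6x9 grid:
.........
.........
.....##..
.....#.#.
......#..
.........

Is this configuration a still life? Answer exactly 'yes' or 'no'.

Answer: yes

Derivation:
Compute generation 1 and compare to generation 0 (given above):
Generation 1:
.........
.........
.....##..
.....#.#.
......#..
.........
The grids are IDENTICAL -> still life.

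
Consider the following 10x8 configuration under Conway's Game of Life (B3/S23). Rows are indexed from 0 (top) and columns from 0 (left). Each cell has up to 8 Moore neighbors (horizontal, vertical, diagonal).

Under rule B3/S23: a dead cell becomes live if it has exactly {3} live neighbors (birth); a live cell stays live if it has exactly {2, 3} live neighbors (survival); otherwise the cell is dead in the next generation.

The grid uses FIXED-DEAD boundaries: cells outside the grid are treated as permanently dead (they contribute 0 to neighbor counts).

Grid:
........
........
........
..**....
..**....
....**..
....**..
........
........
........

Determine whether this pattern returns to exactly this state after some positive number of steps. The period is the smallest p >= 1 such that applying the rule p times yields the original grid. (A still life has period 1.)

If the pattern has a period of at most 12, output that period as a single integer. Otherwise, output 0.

Answer: 2

Derivation:
Simulating and comparing each generation to the original:
Gen 0 (original, given above): 8 live cells
Gen 1: 6 live cells, differs from original
Gen 2: 8 live cells, MATCHES original -> period = 2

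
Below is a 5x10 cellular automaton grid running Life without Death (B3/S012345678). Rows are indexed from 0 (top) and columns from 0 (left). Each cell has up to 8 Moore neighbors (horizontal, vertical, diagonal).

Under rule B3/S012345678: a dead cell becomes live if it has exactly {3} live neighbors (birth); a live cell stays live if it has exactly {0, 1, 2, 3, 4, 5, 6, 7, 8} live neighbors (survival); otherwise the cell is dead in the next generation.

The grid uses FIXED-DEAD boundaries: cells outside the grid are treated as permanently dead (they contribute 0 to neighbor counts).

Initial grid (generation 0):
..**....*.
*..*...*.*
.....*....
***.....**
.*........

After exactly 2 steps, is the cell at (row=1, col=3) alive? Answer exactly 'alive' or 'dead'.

Simulating step by step:
Generation 0 (given above): 14 live cells
Generation 1: 22 live cells
..**....*.
*.***..***
*.*..*...*
***.....**
***.......
Generation 2: 29 live cells
.****..***
*.***..***
*.*.**.*.*
****....**
***.......

Cell (1,3) at generation 2: 1 -> alive

Answer: alive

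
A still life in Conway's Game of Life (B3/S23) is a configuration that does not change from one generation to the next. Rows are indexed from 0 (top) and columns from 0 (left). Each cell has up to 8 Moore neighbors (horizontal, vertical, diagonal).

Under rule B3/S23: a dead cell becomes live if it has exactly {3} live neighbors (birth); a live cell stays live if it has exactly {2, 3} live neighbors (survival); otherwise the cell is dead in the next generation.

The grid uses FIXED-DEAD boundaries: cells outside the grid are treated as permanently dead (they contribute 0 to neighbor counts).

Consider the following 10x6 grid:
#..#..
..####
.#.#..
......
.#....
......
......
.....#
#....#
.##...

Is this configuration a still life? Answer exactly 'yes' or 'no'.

Answer: no

Derivation:
Compute generation 1 and compare to generation 0 (given above):
Generation 1:
..##..
.#....
...#..
..#...
......
......
......
......
.#....
.#....
Cell (0,0) differs: gen0=1 vs gen1=0 -> NOT a still life.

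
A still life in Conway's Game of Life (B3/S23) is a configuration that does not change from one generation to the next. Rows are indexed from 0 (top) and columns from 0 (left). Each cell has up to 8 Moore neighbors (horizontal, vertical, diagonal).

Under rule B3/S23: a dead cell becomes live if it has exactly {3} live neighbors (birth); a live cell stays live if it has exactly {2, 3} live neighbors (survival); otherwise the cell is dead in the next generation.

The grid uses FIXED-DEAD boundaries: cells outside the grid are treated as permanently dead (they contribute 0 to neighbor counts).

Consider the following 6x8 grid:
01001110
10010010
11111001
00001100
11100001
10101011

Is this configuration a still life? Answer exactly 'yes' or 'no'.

Compute generation 1 and compare to generation 0 (given above):
Generation 1:
00001110
10000011
11100010
00001110
10101001
10110011
Cell (0,1) differs: gen0=1 vs gen1=0 -> NOT a still life.

Answer: no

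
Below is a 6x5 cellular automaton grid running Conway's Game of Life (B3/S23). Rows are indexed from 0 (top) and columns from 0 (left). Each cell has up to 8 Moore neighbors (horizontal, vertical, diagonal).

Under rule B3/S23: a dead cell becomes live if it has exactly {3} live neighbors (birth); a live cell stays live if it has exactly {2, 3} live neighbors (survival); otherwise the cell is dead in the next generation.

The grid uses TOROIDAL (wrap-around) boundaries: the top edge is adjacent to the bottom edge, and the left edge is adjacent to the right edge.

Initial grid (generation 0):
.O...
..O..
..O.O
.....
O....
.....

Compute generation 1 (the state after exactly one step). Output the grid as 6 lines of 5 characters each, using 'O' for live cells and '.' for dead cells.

Simulating step by step:
Generation 0 (given above): 5 live cells
Generation 1: 4 live cells
(generation 1 grid is the final answer)

Answer: .....
.OOO.
...O.
.....
.....
.....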